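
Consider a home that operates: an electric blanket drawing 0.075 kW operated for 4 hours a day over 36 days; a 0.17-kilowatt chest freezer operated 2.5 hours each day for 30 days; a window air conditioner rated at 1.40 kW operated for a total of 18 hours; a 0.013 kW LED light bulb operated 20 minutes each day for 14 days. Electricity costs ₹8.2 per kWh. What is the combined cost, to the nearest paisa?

₹400.25

electric blanket: Runtime = 4 h/day × 36 days = 144 h
electric blanket: 0.075 kW × 144 h = 10.8 kWh
chest freezer: Runtime = 2.5 h/day × 30 days = 75 h
chest freezer: 0.17 kW × 75 h = 12.75 kWh
window air conditioner: 1.4 kW × 18 h = 25.2 kWh
LED light bulb: Runtime = 20 min × 14 = 280 min = 4.666666… h
LED light bulb: 0.013 kW × 4.666666… h = 0.060666… kWh
Total energy = 48.810666… kWh
Cost = 48.810666… × ₹8.2 = ₹400.25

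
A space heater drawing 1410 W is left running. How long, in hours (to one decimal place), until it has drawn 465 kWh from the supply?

Hours = 465 kWh ÷ 1.41 kW = 329.8 h

329.8 h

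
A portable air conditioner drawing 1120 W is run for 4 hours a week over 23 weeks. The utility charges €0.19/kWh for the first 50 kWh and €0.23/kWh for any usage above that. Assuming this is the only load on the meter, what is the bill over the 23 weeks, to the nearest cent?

Runtime = 4 h/week × 23 weeks = 92 h
Energy = 1.12 kW × 92 h = 103.04 kWh
Tier 1 (0–50 kWh): 50 × €0.19 = €9.5
Above 50 kWh: 53.04 × €0.23 = €12.1992
Bill = €21.70

€21.70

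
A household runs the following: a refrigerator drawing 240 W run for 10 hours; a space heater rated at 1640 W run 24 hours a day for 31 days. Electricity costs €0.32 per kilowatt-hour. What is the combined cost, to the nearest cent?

€391.22

refrigerator: 0.24 kW × 10 h = 2.4 kWh
space heater: Runtime = 24 h × 31 = 744 h
space heater: 1.64 kW × 744 h = 1220.16 kWh
Total energy = 1222.56 kWh
Cost = 1222.56 × €0.32 = €391.22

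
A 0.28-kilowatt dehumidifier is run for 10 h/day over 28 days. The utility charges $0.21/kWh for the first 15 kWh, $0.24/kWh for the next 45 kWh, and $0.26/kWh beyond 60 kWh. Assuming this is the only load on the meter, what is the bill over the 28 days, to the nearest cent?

$18.73

Runtime = 10 h/day × 28 days = 280 h
Energy = 0.28 kW × 280 h = 78.4 kWh
Tier 1 (0–15 kWh): 15 × $0.21 = $3.15
Tier 2 (15–60 kWh): 45 × $0.24 = $10.8
Above 60 kWh: 18.4 × $0.26 = $4.784
Bill = $18.73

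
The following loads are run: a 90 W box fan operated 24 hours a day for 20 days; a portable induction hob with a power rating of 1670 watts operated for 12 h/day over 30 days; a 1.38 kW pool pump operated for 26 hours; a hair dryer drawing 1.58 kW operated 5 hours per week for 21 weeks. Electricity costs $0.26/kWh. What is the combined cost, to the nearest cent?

box fan: Runtime = 24 h × 20 = 480 h
box fan: 0.09 kW × 480 h = 43.2 kWh
portable induction hob: Runtime = 12 h/day × 30 days = 360 h
portable induction hob: 1.67 kW × 360 h = 601.2 kWh
pool pump: 1.38 kW × 26 h = 35.88 kWh
hair dryer: Runtime = 5 h/week × 21 weeks = 105 h
hair dryer: 1.58 kW × 105 h = 165.9 kWh
Total energy = 846.18 kWh
Cost = 846.18 × $0.26 = $220.01

$220.01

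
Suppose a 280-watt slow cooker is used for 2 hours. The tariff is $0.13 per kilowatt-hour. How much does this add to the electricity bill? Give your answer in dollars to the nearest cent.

Energy = 0.28 kW × 2 h = 0.56 kWh
Cost = 0.56 kWh × $0.13/kWh = $0.07

$0.07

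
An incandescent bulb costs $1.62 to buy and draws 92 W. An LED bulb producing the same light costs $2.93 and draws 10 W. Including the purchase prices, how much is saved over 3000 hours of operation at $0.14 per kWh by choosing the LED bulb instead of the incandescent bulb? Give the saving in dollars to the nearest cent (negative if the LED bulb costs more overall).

incandescent bulb: $1.62 + (92/1000) kW × 3000 h × $0.14 = $1.62 + $38.64 = $40.26
LED bulb: $2.93 + (10/1000) kW × 3000 h × $0.14 = $2.93 + $4.2 = $7.13
Saving = $40.26 − $7.13 = $33.13

$33.13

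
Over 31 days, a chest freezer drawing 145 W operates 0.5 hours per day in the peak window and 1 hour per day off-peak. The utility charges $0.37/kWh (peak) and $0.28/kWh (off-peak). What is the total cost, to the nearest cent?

Peak energy = 0.145 kW × 0.5 h × 31 = 2.2475 kWh
Off-peak energy = 0.145 kW × 1 h × 31 = 4.495 kWh
Cost = 2.2475 × $0.37 + 4.495 × $0.28 = $0.831575 + $1.2586 = $2.09

$2.09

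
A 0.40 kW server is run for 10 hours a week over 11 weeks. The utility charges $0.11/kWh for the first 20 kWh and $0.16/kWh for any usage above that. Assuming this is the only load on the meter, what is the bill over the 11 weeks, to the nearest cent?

Runtime = 10 h/week × 11 weeks = 110 h
Energy = 0.4 kW × 110 h = 44 kWh
Tier 1 (0–20 kWh): 20 × $0.11 = $2.2
Above 20 kWh: 24 × $0.16 = $3.84
Bill = $6.04

$6.04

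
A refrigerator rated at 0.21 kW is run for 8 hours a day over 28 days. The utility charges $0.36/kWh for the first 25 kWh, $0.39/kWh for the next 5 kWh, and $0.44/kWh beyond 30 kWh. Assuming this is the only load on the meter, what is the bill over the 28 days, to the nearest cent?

Runtime = 8 h/day × 28 days = 224 h
Energy = 0.21 kW × 224 h = 47.04 kWh
Tier 1 (0–25 kWh): 25 × $0.36 = $9
Tier 2 (25–30 kWh): 5 × $0.39 = $1.95
Above 30 kWh: 17.04 × $0.44 = $7.4976
Bill = $18.45

$18.45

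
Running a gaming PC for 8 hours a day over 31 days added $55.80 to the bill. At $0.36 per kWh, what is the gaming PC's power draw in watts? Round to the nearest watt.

625 W

Energy = $55.80 ÷ $0.36/kWh = 155 kWh
Runtime = 8 h/day × 31 days = 248 h
Power = 155 kWh ÷ 248 h = 0.625 kW = 625 W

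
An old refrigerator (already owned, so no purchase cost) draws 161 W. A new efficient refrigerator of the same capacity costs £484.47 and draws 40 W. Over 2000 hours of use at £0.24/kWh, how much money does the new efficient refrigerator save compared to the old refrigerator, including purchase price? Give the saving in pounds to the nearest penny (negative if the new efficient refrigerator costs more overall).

old refrigerator: £0.00 + (161/1000) kW × 2000 h × £0.24 = £0.00 + £77.28 = £77.28
new efficient refrigerator: £484.47 + (40/1000) kW × 2000 h × £0.24 = £484.47 + £19.2 = £503.67
Saving = £77.28 − £503.67 = −£426.39

-£426.39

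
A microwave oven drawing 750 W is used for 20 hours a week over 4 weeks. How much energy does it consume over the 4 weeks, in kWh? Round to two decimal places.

Runtime = 20 h/week × 4 weeks = 80 h
Energy = 0.75 kW × 80 h = 60 kWh

60.00 kWh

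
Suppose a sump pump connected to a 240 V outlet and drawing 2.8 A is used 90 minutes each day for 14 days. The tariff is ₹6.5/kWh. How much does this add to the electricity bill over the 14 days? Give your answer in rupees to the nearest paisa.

Power = 2.8 A × 240 V = 672 W = 0.672 kW
Runtime = 90 min × 14 = 1260 min = 21 h
Energy = 0.672 kW × 21 h = 14.112 kWh
Cost = 14.112 kWh × ₹6.5/kWh = ₹91.73

₹91.73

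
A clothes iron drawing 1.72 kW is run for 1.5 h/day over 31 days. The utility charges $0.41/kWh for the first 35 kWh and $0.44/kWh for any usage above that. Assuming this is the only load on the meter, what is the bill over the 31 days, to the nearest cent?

$34.14

Runtime = 1.5 h/day × 31 days = 46.5 h
Energy = 1.72 kW × 46.5 h = 79.98 kWh
Tier 1 (0–35 kWh): 35 × $0.41 = $14.35
Above 35 kWh: 44.98 × $0.44 = $19.7912
Bill = $34.14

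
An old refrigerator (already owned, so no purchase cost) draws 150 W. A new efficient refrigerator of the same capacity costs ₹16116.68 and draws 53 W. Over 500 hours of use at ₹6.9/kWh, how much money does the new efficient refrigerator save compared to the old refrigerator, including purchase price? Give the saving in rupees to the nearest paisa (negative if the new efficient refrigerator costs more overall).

-₹15782.03

old refrigerator: ₹0.00 + (150/1000) kW × 500 h × ₹6.9 = ₹0.00 + ₹517.5 = ₹517.5
new efficient refrigerator: ₹16116.68 + (53/1000) kW × 500 h × ₹6.9 = ₹16116.68 + ₹182.85 = ₹16299.53
Saving = ₹517.5 − ₹16299.53 = −₹15782.03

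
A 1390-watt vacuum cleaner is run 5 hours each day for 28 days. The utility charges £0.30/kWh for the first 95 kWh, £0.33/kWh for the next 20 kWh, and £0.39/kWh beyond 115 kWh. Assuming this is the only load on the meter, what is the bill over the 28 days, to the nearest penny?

£66.14

Runtime = 5 h/day × 28 days = 140 h
Energy = 1.39 kW × 140 h = 194.6 kWh
Tier 1 (0–95 kWh): 95 × £0.30 = £28.5
Tier 2 (95–115 kWh): 20 × £0.33 = £6.6
Above 115 kWh: 79.6 × £0.39 = £31.044
Bill = £66.14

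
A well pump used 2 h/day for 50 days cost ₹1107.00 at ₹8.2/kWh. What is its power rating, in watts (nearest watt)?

1350 W

Energy = ₹1107.00 ÷ ₹8.2/kWh = 135 kWh
Runtime = 2 h/day × 50 days = 100 h
Power = 135 kWh ÷ 100 h = 1.35 kW = 1350 W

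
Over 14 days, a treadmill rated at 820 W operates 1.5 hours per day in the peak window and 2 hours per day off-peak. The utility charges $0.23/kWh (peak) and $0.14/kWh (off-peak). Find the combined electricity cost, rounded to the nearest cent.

Peak energy = 0.82 kW × 1.5 h × 14 = 17.22 kWh
Off-peak energy = 0.82 kW × 2 h × 14 = 22.96 kWh
Cost = 17.22 × $0.23 + 22.96 × $0.14 = $3.9606 + $3.2144 = $7.18

$7.18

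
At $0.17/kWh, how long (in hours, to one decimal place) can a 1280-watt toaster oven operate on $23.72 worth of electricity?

Energy available = $23.72 ÷ $0.17/kWh = 139.5294 kWh
Hours = 139.5294 kWh ÷ 1.28 kW = 109.0 h

109.0 h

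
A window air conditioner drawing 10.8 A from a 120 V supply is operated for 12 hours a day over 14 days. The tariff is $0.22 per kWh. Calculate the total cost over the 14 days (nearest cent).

Power = 10.8 A × 120 V = 1296 W = 1.296 kW
Runtime = 12 h/day × 14 days = 168 h
Energy = 1.296 kW × 168 h = 217.728 kWh
Cost = 217.728 kWh × $0.22/kWh = $47.90

$47.90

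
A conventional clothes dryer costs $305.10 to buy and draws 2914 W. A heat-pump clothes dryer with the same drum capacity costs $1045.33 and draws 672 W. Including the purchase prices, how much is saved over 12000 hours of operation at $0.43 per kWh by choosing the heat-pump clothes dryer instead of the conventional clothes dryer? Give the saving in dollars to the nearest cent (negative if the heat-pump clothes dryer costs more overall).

conventional clothes dryer: $305.10 + (2914/1000) kW × 12000 h × $0.43 = $305.10 + $15036.24 = $15341.34
heat-pump clothes dryer: $1045.33 + (672/1000) kW × 12000 h × $0.43 = $1045.33 + $3467.52 = $4512.85
Saving = $15341.34 − $4512.85 = $10828.49

$10828.49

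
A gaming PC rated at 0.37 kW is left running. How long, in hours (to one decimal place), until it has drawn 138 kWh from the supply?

Hours = 138 kWh ÷ 0.37 kW = 373.0 h

373.0 h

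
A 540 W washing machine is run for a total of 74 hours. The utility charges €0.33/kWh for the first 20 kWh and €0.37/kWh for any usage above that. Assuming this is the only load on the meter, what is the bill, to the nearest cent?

€13.99

Energy = 0.54 kW × 74 h = 39.96 kWh
Tier 1 (0–20 kWh): 20 × €0.33 = €6.6
Above 20 kWh: 19.96 × €0.37 = €7.3852
Bill = €13.99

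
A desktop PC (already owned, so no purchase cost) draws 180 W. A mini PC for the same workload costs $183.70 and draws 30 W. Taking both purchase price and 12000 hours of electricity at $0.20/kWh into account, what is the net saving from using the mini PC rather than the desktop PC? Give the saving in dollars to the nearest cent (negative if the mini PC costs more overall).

$176.30

desktop PC: $0.00 + (180/1000) kW × 12000 h × $0.20 = $0.00 + $432 = $432
mini PC: $183.70 + (30/1000) kW × 12000 h × $0.20 = $183.70 + $72 = $255.7
Saving = $432 − $255.7 = $176.3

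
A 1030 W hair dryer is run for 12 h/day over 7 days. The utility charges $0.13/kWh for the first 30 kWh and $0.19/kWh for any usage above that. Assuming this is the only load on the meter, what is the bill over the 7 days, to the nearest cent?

Runtime = 12 h/day × 7 days = 84 h
Energy = 1.03 kW × 84 h = 86.52 kWh
Tier 1 (0–30 kWh): 30 × $0.13 = $3.9
Above 30 kWh: 56.52 × $0.19 = $10.7388
Bill = $14.64

$14.64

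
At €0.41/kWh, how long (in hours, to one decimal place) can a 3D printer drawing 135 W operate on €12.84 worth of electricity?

Energy available = €12.84 ÷ €0.41/kWh = 31.3171 kWh
Hours = 31.3171 kWh ÷ 0.135 kW = 232.0 h

232.0 h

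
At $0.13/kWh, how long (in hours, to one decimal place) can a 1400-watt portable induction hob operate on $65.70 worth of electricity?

361.0 h

Energy available = $65.70 ÷ $0.13/kWh = 505.3846 kWh
Hours = 505.3846 kWh ÷ 1.4 kW = 361.0 h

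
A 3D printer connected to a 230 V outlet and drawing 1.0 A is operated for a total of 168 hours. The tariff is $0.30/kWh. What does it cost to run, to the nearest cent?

Power = 1.0 A × 230 V = 230 W = 0.23 kW
Energy = 0.23 kW × 168 h = 38.64 kWh
Cost = 38.64 kWh × $0.30/kWh = $11.59

$11.59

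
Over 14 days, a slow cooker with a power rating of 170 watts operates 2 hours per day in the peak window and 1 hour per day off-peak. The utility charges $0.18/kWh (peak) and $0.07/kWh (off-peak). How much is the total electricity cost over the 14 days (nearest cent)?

$1.02

Peak energy = 0.17 kW × 2 h × 14 = 4.76 kWh
Off-peak energy = 0.17 kW × 1 h × 14 = 2.38 kWh
Cost = 4.76 × $0.18 + 2.38 × $0.07 = $0.8568 + $0.1666 = $1.02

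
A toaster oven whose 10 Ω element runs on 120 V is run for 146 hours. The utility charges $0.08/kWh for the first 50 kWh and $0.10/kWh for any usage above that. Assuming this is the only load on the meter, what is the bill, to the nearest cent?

Power = V²/R = 120²/10 = 1440 W = 1.44 kW
Energy = 1.44 kW × 146 h = 210.24 kWh
Tier 1 (0–50 kWh): 50 × $0.08 = $4
Above 50 kWh: 160.24 × $0.10 = $16.024
Bill = $20.02

$20.02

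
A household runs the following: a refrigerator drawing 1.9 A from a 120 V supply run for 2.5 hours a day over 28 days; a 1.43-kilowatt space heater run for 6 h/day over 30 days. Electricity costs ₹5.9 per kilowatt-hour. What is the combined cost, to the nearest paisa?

₹1612.82

refrigerator: Power = 1.9 A × 120 V = 228 W = 0.228 kW
refrigerator: Runtime = 2.5 h/day × 28 days = 70 h
refrigerator: 0.228 kW × 70 h = 15.96 kWh
space heater: Runtime = 6 h/day × 30 days = 180 h
space heater: 1.43 kW × 180 h = 257.4 kWh
Total energy = 273.36 kWh
Cost = 273.36 × ₹5.9 = ₹1612.82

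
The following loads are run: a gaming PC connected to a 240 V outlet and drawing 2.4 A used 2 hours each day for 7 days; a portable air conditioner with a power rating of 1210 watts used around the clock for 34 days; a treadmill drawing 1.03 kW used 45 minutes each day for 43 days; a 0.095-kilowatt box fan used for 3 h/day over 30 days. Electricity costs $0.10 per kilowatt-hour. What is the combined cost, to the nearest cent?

gaming PC: Power = 2.4 A × 240 V = 576 W = 0.576 kW
gaming PC: Runtime = 2 h/day × 7 days = 14 h
gaming PC: 0.576 kW × 14 h = 8.064 kWh
portable air conditioner: Runtime = 24 h × 34 = 816 h
portable air conditioner: 1.21 kW × 816 h = 987.36 kWh
treadmill: Runtime = 45 min × 43 = 1935 min = 32.25 h
treadmill: 1.03 kW × 32.25 h = 33.2175 kWh
box fan: Runtime = 3 h/day × 30 days = 90 h
box fan: 0.095 kW × 90 h = 8.55 kWh
Total energy = 1037.1915 kWh
Cost = 1037.1915 × $0.10 = $103.72

$103.72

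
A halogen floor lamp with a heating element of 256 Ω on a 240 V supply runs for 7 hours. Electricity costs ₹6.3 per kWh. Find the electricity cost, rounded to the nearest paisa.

Power = V²/R = 240²/256 = 225 W = 0.225 kW
Energy = 0.225 kW × 7 h = 1.575 kWh
Cost = 1.575 kWh × ₹6.3/kWh = ₹9.92

₹9.92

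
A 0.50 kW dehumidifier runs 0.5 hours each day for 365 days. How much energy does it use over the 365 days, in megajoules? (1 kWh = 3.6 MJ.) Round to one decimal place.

328.5 MJ

Runtime = 0.5 h/day × 365 days = 182.5 h
Energy = 0.5 kW × 182.5 h = 91.25 kWh
= 91.25 × 3.6 MJ = 328.5 MJ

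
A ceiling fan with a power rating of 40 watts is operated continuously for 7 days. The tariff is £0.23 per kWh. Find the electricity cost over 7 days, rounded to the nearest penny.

Runtime = 24 h × 7 = 168 h
Energy = 0.04 kW × 168 h = 6.72 kWh
Cost = 6.72 kWh × £0.23/kWh = £1.55

£1.55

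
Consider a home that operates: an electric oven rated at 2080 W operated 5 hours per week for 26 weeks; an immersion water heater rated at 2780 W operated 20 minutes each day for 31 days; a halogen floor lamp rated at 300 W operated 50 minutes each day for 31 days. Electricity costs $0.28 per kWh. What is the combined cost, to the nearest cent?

$85.93

electric oven: Runtime = 5 h/week × 26 weeks = 130 h
electric oven: 2.08 kW × 130 h = 270.4 kWh
immersion water heater: Runtime = 20 min × 31 = 620 min = 10.333333… h
immersion water heater: 2.78 kW × 10.333333… h = 28.726666… kWh
halogen floor lamp: Runtime = 50 min × 31 = 1550 min = 25.833333… h
halogen floor lamp: 0.3 kW × 25.833333… h = 7.75 kWh
Total energy = 306.876666… kWh
Cost = 306.876666… × $0.28 = $85.93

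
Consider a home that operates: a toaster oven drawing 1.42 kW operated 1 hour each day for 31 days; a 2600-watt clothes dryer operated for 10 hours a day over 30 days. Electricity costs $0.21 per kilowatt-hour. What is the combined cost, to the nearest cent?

toaster oven: Runtime = 1 h/day × 31 days = 31 h
toaster oven: 1.42 kW × 31 h = 44.02 kWh
clothes dryer: Runtime = 10 h/day × 30 days = 300 h
clothes dryer: 2.6 kW × 300 h = 780 kWh
Total energy = 824.02 kWh
Cost = 824.02 × $0.21 = $173.04

$173.04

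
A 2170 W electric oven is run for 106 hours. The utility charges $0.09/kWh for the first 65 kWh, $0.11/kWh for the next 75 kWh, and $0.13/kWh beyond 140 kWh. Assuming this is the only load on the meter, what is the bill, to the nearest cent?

$25.80

Energy = 2.17 kW × 106 h = 230.02 kWh
Tier 1 (0–65 kWh): 65 × $0.09 = $5.85
Tier 2 (65–140 kWh): 75 × $0.11 = $8.25
Above 140 kWh: 90.02 × $0.13 = $11.7026
Bill = $25.80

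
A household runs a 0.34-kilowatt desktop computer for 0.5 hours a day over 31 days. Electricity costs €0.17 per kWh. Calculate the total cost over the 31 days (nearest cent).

€0.90

Runtime = 0.5 h/day × 31 days = 15.5 h
Energy = 0.34 kW × 15.5 h = 5.27 kWh
Cost = 5.27 kWh × €0.17/kWh = €0.90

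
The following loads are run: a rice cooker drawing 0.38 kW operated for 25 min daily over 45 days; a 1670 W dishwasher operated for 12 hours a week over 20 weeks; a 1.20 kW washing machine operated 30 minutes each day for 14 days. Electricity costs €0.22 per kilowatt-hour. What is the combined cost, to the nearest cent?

€91.59

rice cooker: Runtime = 25 min × 45 = 1125 min = 18.75 h
rice cooker: 0.38 kW × 18.75 h = 7.125 kWh
dishwasher: Runtime = 12 h/week × 20 weeks = 240 h
dishwasher: 1.67 kW × 240 h = 400.8 kWh
washing machine: Runtime = 30 min × 14 = 420 min = 7 h
washing machine: 1.2 kW × 7 h = 8.4 kWh
Total energy = 416.325 kWh
Cost = 416.325 × €0.22 = €91.59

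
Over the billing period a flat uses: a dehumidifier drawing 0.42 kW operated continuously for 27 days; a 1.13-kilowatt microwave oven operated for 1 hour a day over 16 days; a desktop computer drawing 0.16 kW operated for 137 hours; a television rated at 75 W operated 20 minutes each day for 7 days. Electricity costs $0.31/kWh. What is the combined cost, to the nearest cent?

dehumidifier: Runtime = 24 h × 27 = 648 h
dehumidifier: 0.42 kW × 648 h = 272.16 kWh
microwave oven: Runtime = 1 h/day × 16 days = 16 h
microwave oven: 1.13 kW × 16 h = 18.08 kWh
desktop computer: 0.16 kW × 137 h = 21.92 kWh
television: Runtime = 20 min × 7 = 140 min = 2.333333… h
television: 0.075 kW × 2.333333… h = 0.175 kWh
Total energy = 312.335 kWh
Cost = 312.335 × $0.31 = $96.82

$96.82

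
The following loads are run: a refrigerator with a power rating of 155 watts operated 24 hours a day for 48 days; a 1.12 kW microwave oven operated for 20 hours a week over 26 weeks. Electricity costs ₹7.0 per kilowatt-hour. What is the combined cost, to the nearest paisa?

₹5326.72

refrigerator: Runtime = 24 h × 48 = 1152 h
refrigerator: 0.155 kW × 1152 h = 178.56 kWh
microwave oven: Runtime = 20 h/week × 26 weeks = 520 h
microwave oven: 1.12 kW × 520 h = 582.4 kWh
Total energy = 760.96 kWh
Cost = 760.96 × ₹7.0 = ₹5326.72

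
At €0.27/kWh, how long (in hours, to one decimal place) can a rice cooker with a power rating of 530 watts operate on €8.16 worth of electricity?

57.0 h

Energy available = €8.16 ÷ €0.27/kWh = 30.2222 kWh
Hours = 30.2222 kWh ÷ 0.53 kW = 57.0 h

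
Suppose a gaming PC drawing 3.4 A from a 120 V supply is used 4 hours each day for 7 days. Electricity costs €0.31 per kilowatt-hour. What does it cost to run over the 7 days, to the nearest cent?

€3.54

Power = 3.4 A × 120 V = 408 W = 0.408 kW
Runtime = 4 h/day × 7 days = 28 h
Energy = 0.408 kW × 28 h = 11.424 kWh
Cost = 11.424 kWh × €0.31/kWh = €3.54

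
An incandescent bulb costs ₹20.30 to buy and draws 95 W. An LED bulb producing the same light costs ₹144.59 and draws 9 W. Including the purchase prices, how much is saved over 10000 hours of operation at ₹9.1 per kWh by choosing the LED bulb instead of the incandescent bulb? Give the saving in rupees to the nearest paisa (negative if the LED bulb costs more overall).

incandescent bulb: ₹20.30 + (95/1000) kW × 10000 h × ₹9.1 = ₹20.30 + ₹8645 = ₹8665.3
LED bulb: ₹144.59 + (9/1000) kW × 10000 h × ₹9.1 = ₹144.59 + ₹819 = ₹963.59
Saving = ₹8665.3 − ₹963.59 = ₹7701.71

₹7701.71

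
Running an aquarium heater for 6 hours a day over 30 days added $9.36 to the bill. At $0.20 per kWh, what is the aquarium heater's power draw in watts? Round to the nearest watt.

Energy = $9.36 ÷ $0.20/kWh = 46.8 kWh
Runtime = 6 h/day × 30 days = 180 h
Power = 46.8 kWh ÷ 180 h = 0.26 kW = 260 W

260 W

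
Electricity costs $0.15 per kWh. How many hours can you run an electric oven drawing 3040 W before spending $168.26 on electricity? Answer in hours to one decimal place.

369.0 h

Energy available = $168.26 ÷ $0.15/kWh = 1121.7333 kWh
Hours = 1121.7333 kWh ÷ 3.04 kW = 369.0 h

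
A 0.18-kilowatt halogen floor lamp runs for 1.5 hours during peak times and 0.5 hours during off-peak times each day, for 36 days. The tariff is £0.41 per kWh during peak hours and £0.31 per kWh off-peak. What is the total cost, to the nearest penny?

Peak energy = 0.18 kW × 1.5 h × 36 = 9.72 kWh
Off-peak energy = 0.18 kW × 0.5 h × 36 = 3.24 kWh
Cost = 9.72 × £0.41 + 3.24 × £0.31 = £3.9852 + £1.0044 = £4.99

£4.99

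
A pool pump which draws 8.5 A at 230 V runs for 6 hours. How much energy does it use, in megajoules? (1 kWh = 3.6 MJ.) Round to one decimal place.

42.2 MJ

Power = 8.5 A × 230 V = 1955 W = 1.955 kW
Energy = 1.955 kW × 6 h = 11.73 kWh
= 11.73 × 3.6 MJ = 42.2 MJ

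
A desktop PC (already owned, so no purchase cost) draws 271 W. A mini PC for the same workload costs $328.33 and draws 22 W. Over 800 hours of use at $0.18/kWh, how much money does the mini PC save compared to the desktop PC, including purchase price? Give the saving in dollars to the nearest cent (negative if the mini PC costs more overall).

desktop PC: $0.00 + (271/1000) kW × 800 h × $0.18 = $0.00 + $39.024 = $39.024
mini PC: $328.33 + (22/1000) kW × 800 h × $0.18 = $328.33 + $3.168 = $331.498
Saving = $39.024 − $331.498 = −$292.474 → -$292.47

-$292.47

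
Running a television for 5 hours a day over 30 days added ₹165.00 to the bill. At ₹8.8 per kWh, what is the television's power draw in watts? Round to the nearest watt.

Energy = ₹165.00 ÷ ₹8.8/kWh = 18.75 kWh
Runtime = 5 h/day × 30 days = 150 h
Power = 18.75 kWh ÷ 150 h = 0.125 kW = 125 W

125 W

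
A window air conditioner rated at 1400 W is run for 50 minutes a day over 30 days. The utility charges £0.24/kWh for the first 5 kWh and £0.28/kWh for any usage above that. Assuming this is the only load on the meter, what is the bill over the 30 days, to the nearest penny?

£9.60

Runtime = 50 min × 30 = 1500 min = 25 h
Energy = 1.4 kW × 25 h = 35 kWh
Tier 1 (0–5 kWh): 5 × £0.24 = £1.2
Above 5 kWh: 30 × £0.28 = £8.4
Bill = £9.60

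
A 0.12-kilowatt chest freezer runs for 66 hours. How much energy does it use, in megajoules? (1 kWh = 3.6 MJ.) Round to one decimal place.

Energy = 0.12 kW × 66 h = 7.92 kWh
= 7.92 × 3.6 MJ = 28.5 MJ

28.5 MJ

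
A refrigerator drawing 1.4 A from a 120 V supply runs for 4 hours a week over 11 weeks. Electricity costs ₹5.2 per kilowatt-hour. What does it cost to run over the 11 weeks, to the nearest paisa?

₹38.44

Power = 1.4 A × 120 V = 168 W = 0.168 kW
Runtime = 4 h/week × 11 weeks = 44 h
Energy = 0.168 kW × 44 h = 7.392 kWh
Cost = 7.392 kWh × ₹5.2/kWh = ₹38.44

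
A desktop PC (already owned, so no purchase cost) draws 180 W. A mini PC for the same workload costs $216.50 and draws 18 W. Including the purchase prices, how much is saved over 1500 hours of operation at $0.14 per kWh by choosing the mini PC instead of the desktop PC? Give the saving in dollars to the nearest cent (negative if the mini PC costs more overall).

-$182.48

desktop PC: $0.00 + (180/1000) kW × 1500 h × $0.14 = $0.00 + $37.8 = $37.8
mini PC: $216.50 + (18/1000) kW × 1500 h × $0.14 = $216.50 + $3.78 = $220.28
Saving = $37.8 − $220.28 = −$182.48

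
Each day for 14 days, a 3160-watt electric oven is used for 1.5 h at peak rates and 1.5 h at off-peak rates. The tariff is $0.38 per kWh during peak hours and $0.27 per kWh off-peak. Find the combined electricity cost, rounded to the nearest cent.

$43.13

Peak energy = 3.16 kW × 1.5 h × 14 = 66.36 kWh
Off-peak energy = 3.16 kW × 1.5 h × 14 = 66.36 kWh
Cost = 66.36 × $0.38 + 66.36 × $0.27 = $25.2168 + $17.9172 = $43.13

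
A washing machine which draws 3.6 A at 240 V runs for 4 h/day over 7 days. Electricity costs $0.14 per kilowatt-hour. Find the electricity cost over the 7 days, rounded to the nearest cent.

$3.39

Power = 3.6 A × 240 V = 864 W = 0.864 kW
Runtime = 4 h/day × 7 days = 28 h
Energy = 0.864 kW × 28 h = 24.192 kWh
Cost = 24.192 kWh × $0.14/kWh = $3.39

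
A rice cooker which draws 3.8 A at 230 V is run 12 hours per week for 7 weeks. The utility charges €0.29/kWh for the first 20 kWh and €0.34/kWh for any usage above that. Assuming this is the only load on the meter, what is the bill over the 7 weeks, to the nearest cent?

Power = 3.8 A × 230 V = 874 W = 0.874 kW
Runtime = 12 h/week × 7 weeks = 84 h
Energy = 0.874 kW × 84 h = 73.416 kWh
Tier 1 (0–20 kWh): 20 × €0.29 = €5.8
Above 20 kWh: 53.416 × €0.34 = €18.16144
Bill = €23.96

€23.96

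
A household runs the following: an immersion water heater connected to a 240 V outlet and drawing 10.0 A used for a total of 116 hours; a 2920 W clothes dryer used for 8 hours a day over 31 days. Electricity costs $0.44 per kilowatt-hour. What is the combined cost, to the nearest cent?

$441.13

immersion water heater: Power = 10.0 A × 240 V = 2400 W = 2.4 kW
immersion water heater: 2.4 kW × 116 h = 278.4 kWh
clothes dryer: Runtime = 8 h/day × 31 days = 248 h
clothes dryer: 2.92 kW × 248 h = 724.16 kWh
Total energy = 1002.56 kWh
Cost = 1002.56 × $0.44 = $441.13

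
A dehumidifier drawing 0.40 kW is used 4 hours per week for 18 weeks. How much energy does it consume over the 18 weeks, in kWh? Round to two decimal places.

28.80 kWh

Runtime = 4 h/week × 18 weeks = 72 h
Energy = 0.4 kW × 72 h = 28.8 kWh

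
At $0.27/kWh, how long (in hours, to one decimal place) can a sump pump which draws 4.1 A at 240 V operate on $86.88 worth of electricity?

327.0 h

Power = 4.1 A × 240 V = 984 W = 0.984 kW
Energy available = $86.88 ÷ $0.27/kWh = 321.7778 kWh
Hours = 321.7778 kWh ÷ 0.984 kW = 327.0 h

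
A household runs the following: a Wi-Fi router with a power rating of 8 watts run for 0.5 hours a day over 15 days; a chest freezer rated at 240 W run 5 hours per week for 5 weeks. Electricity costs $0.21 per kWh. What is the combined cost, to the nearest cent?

$1.27

Wi-Fi router: Runtime = 0.5 h/day × 15 days = 7.5 h
Wi-Fi router: 0.008 kW × 7.5 h = 0.06 kWh
chest freezer: Runtime = 5 h/week × 5 weeks = 25 h
chest freezer: 0.24 kW × 25 h = 6 kWh
Total energy = 6.06 kWh
Cost = 6.06 × $0.21 = $1.27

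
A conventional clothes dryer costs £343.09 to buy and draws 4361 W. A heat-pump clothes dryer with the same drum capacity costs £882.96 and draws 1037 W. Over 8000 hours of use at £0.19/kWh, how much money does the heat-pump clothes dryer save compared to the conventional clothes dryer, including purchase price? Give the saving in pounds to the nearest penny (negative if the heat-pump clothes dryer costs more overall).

conventional clothes dryer: £343.09 + (4361/1000) kW × 8000 h × £0.19 = £343.09 + £6628.72 = £6971.81
heat-pump clothes dryer: £882.96 + (1037/1000) kW × 8000 h × £0.19 = £882.96 + £1576.24 = £2459.2
Saving = £6971.81 − £2459.2 = £4512.61

£4512.61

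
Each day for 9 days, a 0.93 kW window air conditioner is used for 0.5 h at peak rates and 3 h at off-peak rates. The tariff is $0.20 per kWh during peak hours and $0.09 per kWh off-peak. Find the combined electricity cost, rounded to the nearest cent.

$3.10

Peak energy = 0.93 kW × 0.5 h × 9 = 4.185 kWh
Off-peak energy = 0.93 kW × 3 h × 9 = 25.11 kWh
Cost = 4.185 × $0.20 + 25.11 × $0.09 = $0.837 + $2.2599 = $3.10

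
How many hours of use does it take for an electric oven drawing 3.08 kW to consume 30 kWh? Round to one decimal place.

Hours = 30 kWh ÷ 3.08 kW = 9.7 h

9.7 h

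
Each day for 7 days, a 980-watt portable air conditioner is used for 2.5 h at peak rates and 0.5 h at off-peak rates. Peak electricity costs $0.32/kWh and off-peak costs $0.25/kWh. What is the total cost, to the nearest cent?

Peak energy = 0.98 kW × 2.5 h × 7 = 17.15 kWh
Off-peak energy = 0.98 kW × 0.5 h × 7 = 3.43 kWh
Cost = 17.15 × $0.32 + 3.43 × $0.25 = $5.488 + $0.8575 = $6.35

$6.35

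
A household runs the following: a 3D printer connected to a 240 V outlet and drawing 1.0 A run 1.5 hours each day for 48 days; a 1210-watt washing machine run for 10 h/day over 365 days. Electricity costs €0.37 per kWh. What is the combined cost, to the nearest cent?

€1640.50

3D printer: Power = 1.0 A × 240 V = 240 W = 0.24 kW
3D printer: Runtime = 1.5 h/day × 48 days = 72 h
3D printer: 0.24 kW × 72 h = 17.28 kWh
washing machine: Runtime = 10 h/day × 365 days = 3650 h
washing machine: 1.21 kW × 3650 h = 4416.5 kWh
Total energy = 4433.78 kWh
Cost = 4433.78 × €0.37 = €1640.50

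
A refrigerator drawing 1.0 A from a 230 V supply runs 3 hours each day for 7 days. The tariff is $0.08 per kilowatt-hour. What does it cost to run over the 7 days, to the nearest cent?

Power = 1.0 A × 230 V = 230 W = 0.23 kW
Runtime = 3 h/day × 7 days = 21 h
Energy = 0.23 kW × 21 h = 4.83 kWh
Cost = 4.83 kWh × $0.08/kWh = $0.39

$0.39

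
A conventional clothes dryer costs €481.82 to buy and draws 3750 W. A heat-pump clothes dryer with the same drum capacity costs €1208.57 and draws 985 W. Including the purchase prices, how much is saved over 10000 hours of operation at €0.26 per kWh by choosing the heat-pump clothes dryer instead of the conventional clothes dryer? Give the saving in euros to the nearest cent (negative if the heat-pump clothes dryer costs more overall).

conventional clothes dryer: €481.82 + (3750/1000) kW × 10000 h × €0.26 = €481.82 + €9750 = €10231.82
heat-pump clothes dryer: €1208.57 + (985/1000) kW × 10000 h × €0.26 = €1208.57 + €2561 = €3769.57
Saving = €10231.82 − €3769.57 = €6462.25

€6462.25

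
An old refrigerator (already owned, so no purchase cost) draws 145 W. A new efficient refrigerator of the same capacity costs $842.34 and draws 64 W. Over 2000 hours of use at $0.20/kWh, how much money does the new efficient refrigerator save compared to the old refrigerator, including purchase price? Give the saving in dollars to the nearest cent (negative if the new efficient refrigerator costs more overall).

-$809.94

old refrigerator: $0.00 + (145/1000) kW × 2000 h × $0.20 = $0.00 + $58 = $58
new efficient refrigerator: $842.34 + (64/1000) kW × 2000 h × $0.20 = $842.34 + $25.6 = $867.94
Saving = $58 − $867.94 = −$809.94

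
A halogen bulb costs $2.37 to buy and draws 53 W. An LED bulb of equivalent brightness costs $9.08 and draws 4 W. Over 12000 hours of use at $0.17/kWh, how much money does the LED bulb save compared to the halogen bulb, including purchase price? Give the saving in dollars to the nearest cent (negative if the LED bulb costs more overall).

$93.25

halogen bulb: $2.37 + (53/1000) kW × 12000 h × $0.17 = $2.37 + $108.12 = $110.49
LED bulb: $9.08 + (4/1000) kW × 12000 h × $0.17 = $9.08 + $8.16 = $17.24
Saving = $110.49 − $17.24 = $93.25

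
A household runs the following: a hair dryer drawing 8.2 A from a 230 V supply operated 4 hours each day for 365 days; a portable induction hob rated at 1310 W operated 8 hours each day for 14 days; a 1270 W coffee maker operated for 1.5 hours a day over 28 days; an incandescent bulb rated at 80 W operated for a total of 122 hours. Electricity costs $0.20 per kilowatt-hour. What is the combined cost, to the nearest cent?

hair dryer: Power = 8.2 A × 230 V = 1886 W = 1.886 kW
hair dryer: Runtime = 4 h/day × 365 days = 1460 h
hair dryer: 1.886 kW × 1460 h = 2753.56 kWh
portable induction hob: Runtime = 8 h/day × 14 days = 112 h
portable induction hob: 1.31 kW × 112 h = 146.72 kWh
coffee maker: Runtime = 1.5 h/day × 28 days = 42 h
coffee maker: 1.27 kW × 42 h = 53.34 kWh
incandescent bulb: 0.08 kW × 122 h = 9.76 kWh
Total energy = 2963.38 kWh
Cost = 2963.38 × $0.20 = $592.68

$592.68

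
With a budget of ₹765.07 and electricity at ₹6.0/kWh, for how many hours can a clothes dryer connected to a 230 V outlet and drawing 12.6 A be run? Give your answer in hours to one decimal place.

44.0 h

Power = 12.6 A × 230 V = 2898 W = 2.898 kW
Energy available = ₹765.07 ÷ ₹6.0/kWh = 127.5117 kWh
Hours = 127.5117 kWh ÷ 2.898 kW = 44.0 h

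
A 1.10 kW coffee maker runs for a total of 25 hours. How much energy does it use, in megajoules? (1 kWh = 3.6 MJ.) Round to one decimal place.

Energy = 1.1 kW × 25 h = 27.5 kWh
= 27.5 × 3.6 MJ = 99.0 MJ

99.0 MJ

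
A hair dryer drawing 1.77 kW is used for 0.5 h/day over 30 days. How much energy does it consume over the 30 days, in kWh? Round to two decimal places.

Runtime = 0.5 h/day × 30 days = 15 h
Energy = 1.77 kW × 15 h = 26.55 kWh

26.55 kWh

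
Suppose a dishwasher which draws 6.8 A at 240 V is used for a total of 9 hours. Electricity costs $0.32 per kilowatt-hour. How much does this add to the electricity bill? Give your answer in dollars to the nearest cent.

Power = 6.8 A × 240 V = 1632 W = 1.632 kW
Energy = 1.632 kW × 9 h = 14.688 kWh
Cost = 14.688 kWh × $0.32/kWh = $4.70

$4.70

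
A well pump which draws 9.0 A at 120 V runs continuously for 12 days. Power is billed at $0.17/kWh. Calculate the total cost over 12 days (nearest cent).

Power = 9.0 A × 120 V = 1080 W = 1.08 kW
Runtime = 24 h × 12 = 288 h
Energy = 1.08 kW × 288 h = 311.04 kWh
Cost = 311.04 kWh × $0.17/kWh = $52.88

$52.88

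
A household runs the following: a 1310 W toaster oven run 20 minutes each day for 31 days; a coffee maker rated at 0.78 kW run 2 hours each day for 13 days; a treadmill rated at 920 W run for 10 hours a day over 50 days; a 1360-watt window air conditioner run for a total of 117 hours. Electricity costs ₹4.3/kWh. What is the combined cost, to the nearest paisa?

toaster oven: Runtime = 20 min × 31 = 620 min = 10.333333… h
toaster oven: 1.31 kW × 10.333333… h = 13.536666… kWh
coffee maker: Runtime = 2 h/day × 13 days = 26 h
coffee maker: 0.78 kW × 26 h = 20.28 kWh
treadmill: Runtime = 10 h/day × 50 days = 500 h
treadmill: 0.92 kW × 500 h = 460 kWh
window air conditioner: 1.36 kW × 117 h = 159.12 kWh
Total energy = 652.936666… kWh
Cost = 652.936666… × ₹4.3 = ₹2807.63

₹2807.63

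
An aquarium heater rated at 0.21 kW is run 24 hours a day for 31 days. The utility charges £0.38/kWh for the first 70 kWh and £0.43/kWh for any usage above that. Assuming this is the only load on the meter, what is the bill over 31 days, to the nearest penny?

Runtime = 24 h × 31 = 744 h
Energy = 0.21 kW × 744 h = 156.24 kWh
Tier 1 (0–70 kWh): 70 × £0.38 = £26.6
Above 70 kWh: 86.24 × £0.43 = £37.0832
Bill = £63.68

£63.68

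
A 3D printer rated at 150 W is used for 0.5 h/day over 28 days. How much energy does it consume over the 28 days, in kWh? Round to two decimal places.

Runtime = 0.5 h/day × 28 days = 14 h
Energy = 0.15 kW × 14 h = 2.1 kWh

2.10 kWh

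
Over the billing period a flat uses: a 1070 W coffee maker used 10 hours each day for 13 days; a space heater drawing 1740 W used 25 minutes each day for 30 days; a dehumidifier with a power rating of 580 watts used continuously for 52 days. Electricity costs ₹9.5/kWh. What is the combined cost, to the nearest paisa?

₹8404.56

coffee maker: Runtime = 10 h/day × 13 days = 130 h
coffee maker: 1.07 kW × 130 h = 139.1 kWh
space heater: Runtime = 25 min × 30 = 750 min = 12.5 h
space heater: 1.74 kW × 12.5 h = 21.75 kWh
dehumidifier: Runtime = 24 h × 52 = 1248 h
dehumidifier: 0.58 kW × 1248 h = 723.84 kWh
Total energy = 884.69 kWh
Cost = 884.69 × ₹9.5 = ₹8404.56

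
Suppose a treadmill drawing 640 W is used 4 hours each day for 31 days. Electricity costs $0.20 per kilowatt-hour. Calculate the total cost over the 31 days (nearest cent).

Runtime = 4 h/day × 31 days = 124 h
Energy = 0.64 kW × 124 h = 79.36 kWh
Cost = 79.36 kWh × $0.20/kWh = $15.87

$15.87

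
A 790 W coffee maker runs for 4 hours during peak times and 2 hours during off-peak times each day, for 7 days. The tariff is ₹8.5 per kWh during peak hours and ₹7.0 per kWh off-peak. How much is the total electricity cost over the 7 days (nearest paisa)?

₹265.44

Peak energy = 0.79 kW × 4 h × 7 = 22.12 kWh
Off-peak energy = 0.79 kW × 2 h × 7 = 11.06 kWh
Cost = 22.12 × ₹8.5 + 11.06 × ₹7.0 = ₹188.02 + ₹77.42 = ₹265.44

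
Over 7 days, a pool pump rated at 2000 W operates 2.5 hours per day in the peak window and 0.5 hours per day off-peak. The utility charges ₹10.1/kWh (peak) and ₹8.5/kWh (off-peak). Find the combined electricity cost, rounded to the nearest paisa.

₹413.00

Peak energy = 2 kW × 2.5 h × 7 = 35 kWh
Off-peak energy = 2 kW × 0.5 h × 7 = 7 kWh
Cost = 35 × ₹10.1 + 7 × ₹8.5 = ₹353.5 + ₹59.5 = ₹413.00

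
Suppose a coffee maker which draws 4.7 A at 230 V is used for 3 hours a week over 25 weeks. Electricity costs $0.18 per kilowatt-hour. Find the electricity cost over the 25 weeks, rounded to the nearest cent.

Power = 4.7 A × 230 V = 1081 W = 1.081 kW
Runtime = 3 h/week × 25 weeks = 75 h
Energy = 1.081 kW × 75 h = 81.075 kWh
Cost = 81.075 kWh × $0.18/kWh = $14.59

$14.59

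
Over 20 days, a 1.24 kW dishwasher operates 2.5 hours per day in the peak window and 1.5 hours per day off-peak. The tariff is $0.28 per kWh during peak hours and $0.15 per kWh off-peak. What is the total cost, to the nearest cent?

$22.94

Peak energy = 1.24 kW × 2.5 h × 20 = 62 kWh
Off-peak energy = 1.24 kW × 1.5 h × 20 = 37.2 kWh
Cost = 62 × $0.28 + 37.2 × $0.15 = $17.36 + $5.58 = $22.94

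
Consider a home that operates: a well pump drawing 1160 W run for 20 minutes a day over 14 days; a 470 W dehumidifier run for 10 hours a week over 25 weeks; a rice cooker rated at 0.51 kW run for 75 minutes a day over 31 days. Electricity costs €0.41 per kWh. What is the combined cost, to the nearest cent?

well pump: Runtime = 20 min × 14 = 280 min = 4.666666… h
well pump: 1.16 kW × 4.666666… h = 5.413333… kWh
dehumidifier: Runtime = 10 h/week × 25 weeks = 250 h
dehumidifier: 0.47 kW × 250 h = 117.5 kWh
rice cooker: Runtime = 75 min × 31 = 2325 min = 38.75 h
rice cooker: 0.51 kW × 38.75 h = 19.7625 kWh
Total energy = 142.675833… kWh
Cost = 142.675833… × €0.41 = €58.50

€58.50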